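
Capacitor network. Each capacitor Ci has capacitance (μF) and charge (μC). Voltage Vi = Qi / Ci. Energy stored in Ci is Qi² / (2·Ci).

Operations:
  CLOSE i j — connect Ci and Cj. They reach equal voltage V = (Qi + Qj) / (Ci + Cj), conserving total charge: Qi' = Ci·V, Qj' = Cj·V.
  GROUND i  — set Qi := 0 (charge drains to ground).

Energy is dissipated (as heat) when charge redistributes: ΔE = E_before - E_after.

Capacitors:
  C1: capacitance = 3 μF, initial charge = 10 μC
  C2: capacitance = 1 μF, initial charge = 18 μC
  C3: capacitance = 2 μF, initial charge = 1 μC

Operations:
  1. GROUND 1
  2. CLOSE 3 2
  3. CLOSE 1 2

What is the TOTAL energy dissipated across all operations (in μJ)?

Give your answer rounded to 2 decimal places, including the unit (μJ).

Answer: 133.79 μJ

Derivation:
Initial: C1(3μF, Q=10μC, V=3.33V), C2(1μF, Q=18μC, V=18.00V), C3(2μF, Q=1μC, V=0.50V)
Op 1: GROUND 1: Q1=0; energy lost=16.667
Op 2: CLOSE 3-2: Q_total=19.00, C_total=3.00, V=6.33; Q3=12.67, Q2=6.33; dissipated=102.083
Op 3: CLOSE 1-2: Q_total=6.33, C_total=4.00, V=1.58; Q1=4.75, Q2=1.58; dissipated=15.042
Total dissipated: 133.792 μJ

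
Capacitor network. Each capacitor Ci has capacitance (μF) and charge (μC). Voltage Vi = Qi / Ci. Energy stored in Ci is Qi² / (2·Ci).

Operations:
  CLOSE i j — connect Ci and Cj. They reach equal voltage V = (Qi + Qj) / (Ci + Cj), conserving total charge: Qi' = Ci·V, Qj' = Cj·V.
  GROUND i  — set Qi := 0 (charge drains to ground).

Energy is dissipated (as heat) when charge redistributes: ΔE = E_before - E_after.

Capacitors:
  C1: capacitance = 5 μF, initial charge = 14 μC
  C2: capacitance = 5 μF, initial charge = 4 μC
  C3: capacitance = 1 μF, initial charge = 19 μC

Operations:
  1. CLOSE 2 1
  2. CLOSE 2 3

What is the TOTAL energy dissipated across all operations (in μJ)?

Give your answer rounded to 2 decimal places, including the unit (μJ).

Answer: 128.27 μJ

Derivation:
Initial: C1(5μF, Q=14μC, V=2.80V), C2(5μF, Q=4μC, V=0.80V), C3(1μF, Q=19μC, V=19.00V)
Op 1: CLOSE 2-1: Q_total=18.00, C_total=10.00, V=1.80; Q2=9.00, Q1=9.00; dissipated=5.000
Op 2: CLOSE 2-3: Q_total=28.00, C_total=6.00, V=4.67; Q2=23.33, Q3=4.67; dissipated=123.267
Total dissipated: 128.267 μJ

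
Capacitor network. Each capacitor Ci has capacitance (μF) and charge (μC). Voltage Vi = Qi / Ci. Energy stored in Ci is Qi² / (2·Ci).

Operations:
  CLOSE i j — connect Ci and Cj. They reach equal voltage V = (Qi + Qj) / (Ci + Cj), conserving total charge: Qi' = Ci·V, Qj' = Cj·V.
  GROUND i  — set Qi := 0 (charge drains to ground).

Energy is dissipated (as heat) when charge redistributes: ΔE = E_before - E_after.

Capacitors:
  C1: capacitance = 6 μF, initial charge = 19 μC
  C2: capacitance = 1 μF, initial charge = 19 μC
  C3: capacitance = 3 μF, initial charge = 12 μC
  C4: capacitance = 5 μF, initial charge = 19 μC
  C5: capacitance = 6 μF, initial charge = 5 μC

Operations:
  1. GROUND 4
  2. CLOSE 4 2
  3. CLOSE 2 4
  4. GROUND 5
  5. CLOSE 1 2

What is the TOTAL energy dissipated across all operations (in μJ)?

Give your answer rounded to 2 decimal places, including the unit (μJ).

Initial: C1(6μF, Q=19μC, V=3.17V), C2(1μF, Q=19μC, V=19.00V), C3(3μF, Q=12μC, V=4.00V), C4(5μF, Q=19μC, V=3.80V), C5(6μF, Q=5μC, V=0.83V)
Op 1: GROUND 4: Q4=0; energy lost=36.100
Op 2: CLOSE 4-2: Q_total=19.00, C_total=6.00, V=3.17; Q4=15.83, Q2=3.17; dissipated=150.417
Op 3: CLOSE 2-4: Q_total=19.00, C_total=6.00, V=3.17; Q2=3.17, Q4=15.83; dissipated=0.000
Op 4: GROUND 5: Q5=0; energy lost=2.083
Op 5: CLOSE 1-2: Q_total=22.17, C_total=7.00, V=3.17; Q1=19.00, Q2=3.17; dissipated=0.000
Total dissipated: 188.600 μJ

Answer: 188.60 μJ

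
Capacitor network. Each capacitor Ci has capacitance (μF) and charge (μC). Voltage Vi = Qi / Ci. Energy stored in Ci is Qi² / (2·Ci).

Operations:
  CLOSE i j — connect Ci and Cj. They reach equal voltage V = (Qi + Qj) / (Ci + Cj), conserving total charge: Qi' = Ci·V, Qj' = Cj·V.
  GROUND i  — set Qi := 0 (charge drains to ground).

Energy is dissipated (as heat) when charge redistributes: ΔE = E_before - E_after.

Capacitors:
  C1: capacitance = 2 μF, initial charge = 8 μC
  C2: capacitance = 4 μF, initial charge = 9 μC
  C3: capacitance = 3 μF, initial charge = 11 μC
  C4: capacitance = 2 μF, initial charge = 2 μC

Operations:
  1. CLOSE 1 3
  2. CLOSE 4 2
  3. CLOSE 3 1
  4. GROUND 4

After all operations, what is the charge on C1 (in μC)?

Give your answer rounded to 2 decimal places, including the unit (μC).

Answer: 7.60 μC

Derivation:
Initial: C1(2μF, Q=8μC, V=4.00V), C2(4μF, Q=9μC, V=2.25V), C3(3μF, Q=11μC, V=3.67V), C4(2μF, Q=2μC, V=1.00V)
Op 1: CLOSE 1-3: Q_total=19.00, C_total=5.00, V=3.80; Q1=7.60, Q3=11.40; dissipated=0.067
Op 2: CLOSE 4-2: Q_total=11.00, C_total=6.00, V=1.83; Q4=3.67, Q2=7.33; dissipated=1.042
Op 3: CLOSE 3-1: Q_total=19.00, C_total=5.00, V=3.80; Q3=11.40, Q1=7.60; dissipated=0.000
Op 4: GROUND 4: Q4=0; energy lost=3.361
Final charges: Q1=7.60, Q2=7.33, Q3=11.40, Q4=0.00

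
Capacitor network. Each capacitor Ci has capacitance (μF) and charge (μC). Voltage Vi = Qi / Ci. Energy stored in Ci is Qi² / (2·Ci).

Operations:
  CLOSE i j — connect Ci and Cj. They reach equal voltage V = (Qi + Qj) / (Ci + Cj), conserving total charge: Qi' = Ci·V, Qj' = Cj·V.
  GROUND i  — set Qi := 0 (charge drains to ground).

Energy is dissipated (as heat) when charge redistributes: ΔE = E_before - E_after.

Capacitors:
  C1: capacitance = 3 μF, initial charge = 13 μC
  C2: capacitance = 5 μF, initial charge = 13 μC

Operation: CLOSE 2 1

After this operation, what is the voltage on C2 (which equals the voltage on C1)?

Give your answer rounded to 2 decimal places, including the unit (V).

Answer: 3.25 V

Derivation:
Initial: C1(3μF, Q=13μC, V=4.33V), C2(5μF, Q=13μC, V=2.60V)
Op 1: CLOSE 2-1: Q_total=26.00, C_total=8.00, V=3.25; Q2=16.25, Q1=9.75; dissipated=2.817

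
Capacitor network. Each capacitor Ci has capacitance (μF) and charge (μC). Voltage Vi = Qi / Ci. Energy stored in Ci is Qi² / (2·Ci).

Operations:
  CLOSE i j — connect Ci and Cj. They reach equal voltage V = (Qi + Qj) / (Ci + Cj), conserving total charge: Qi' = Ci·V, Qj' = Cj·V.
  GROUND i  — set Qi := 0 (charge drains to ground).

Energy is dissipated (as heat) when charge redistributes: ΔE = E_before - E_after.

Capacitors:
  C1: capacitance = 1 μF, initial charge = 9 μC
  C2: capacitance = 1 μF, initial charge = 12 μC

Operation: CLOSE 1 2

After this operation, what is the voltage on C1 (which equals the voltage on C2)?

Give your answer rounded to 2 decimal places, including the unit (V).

Answer: 10.50 V

Derivation:
Initial: C1(1μF, Q=9μC, V=9.00V), C2(1μF, Q=12μC, V=12.00V)
Op 1: CLOSE 1-2: Q_total=21.00, C_total=2.00, V=10.50; Q1=10.50, Q2=10.50; dissipated=2.250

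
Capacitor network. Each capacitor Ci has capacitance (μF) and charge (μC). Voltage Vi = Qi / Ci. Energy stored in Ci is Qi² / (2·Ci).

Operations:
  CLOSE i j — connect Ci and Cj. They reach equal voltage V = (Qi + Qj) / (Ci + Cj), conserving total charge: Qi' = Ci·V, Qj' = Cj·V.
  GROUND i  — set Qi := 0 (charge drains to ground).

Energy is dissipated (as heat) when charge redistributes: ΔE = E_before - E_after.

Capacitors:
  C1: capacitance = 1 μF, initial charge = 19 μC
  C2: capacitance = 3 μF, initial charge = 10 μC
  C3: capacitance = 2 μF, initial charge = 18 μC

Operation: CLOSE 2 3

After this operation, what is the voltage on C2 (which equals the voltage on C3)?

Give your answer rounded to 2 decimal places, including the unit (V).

Answer: 5.60 V

Derivation:
Initial: C1(1μF, Q=19μC, V=19.00V), C2(3μF, Q=10μC, V=3.33V), C3(2μF, Q=18μC, V=9.00V)
Op 1: CLOSE 2-3: Q_total=28.00, C_total=5.00, V=5.60; Q2=16.80, Q3=11.20; dissipated=19.267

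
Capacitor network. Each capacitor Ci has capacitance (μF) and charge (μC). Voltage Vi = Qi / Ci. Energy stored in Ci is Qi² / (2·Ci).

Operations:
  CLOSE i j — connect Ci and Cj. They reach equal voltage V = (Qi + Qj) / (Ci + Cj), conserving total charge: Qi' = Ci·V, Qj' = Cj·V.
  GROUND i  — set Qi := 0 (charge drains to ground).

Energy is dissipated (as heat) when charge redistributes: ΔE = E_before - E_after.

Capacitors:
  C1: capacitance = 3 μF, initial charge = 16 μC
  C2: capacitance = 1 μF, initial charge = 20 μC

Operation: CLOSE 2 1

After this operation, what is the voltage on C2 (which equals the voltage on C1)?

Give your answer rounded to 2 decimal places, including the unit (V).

Initial: C1(3μF, Q=16μC, V=5.33V), C2(1μF, Q=20μC, V=20.00V)
Op 1: CLOSE 2-1: Q_total=36.00, C_total=4.00, V=9.00; Q2=9.00, Q1=27.00; dissipated=80.667

Answer: 9.00 V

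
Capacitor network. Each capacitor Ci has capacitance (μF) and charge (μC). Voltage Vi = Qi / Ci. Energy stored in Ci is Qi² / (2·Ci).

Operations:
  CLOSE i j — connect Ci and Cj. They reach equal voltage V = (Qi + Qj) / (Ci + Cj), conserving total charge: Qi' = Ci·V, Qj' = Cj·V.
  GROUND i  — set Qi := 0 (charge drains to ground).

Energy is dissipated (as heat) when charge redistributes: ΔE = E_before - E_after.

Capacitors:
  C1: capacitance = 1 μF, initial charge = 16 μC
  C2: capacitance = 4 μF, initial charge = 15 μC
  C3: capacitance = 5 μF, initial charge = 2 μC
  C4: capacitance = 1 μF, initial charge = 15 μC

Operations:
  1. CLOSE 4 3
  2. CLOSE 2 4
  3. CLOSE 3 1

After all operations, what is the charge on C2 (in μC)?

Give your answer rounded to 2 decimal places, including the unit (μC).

Answer: 14.27 μC

Derivation:
Initial: C1(1μF, Q=16μC, V=16.00V), C2(4μF, Q=15μC, V=3.75V), C3(5μF, Q=2μC, V=0.40V), C4(1μF, Q=15μC, V=15.00V)
Op 1: CLOSE 4-3: Q_total=17.00, C_total=6.00, V=2.83; Q4=2.83, Q3=14.17; dissipated=88.817
Op 2: CLOSE 2-4: Q_total=17.83, C_total=5.00, V=3.57; Q2=14.27, Q4=3.57; dissipated=0.336
Op 3: CLOSE 3-1: Q_total=30.17, C_total=6.00, V=5.03; Q3=25.14, Q1=5.03; dissipated=72.234
Final charges: Q1=5.03, Q2=14.27, Q3=25.14, Q4=3.57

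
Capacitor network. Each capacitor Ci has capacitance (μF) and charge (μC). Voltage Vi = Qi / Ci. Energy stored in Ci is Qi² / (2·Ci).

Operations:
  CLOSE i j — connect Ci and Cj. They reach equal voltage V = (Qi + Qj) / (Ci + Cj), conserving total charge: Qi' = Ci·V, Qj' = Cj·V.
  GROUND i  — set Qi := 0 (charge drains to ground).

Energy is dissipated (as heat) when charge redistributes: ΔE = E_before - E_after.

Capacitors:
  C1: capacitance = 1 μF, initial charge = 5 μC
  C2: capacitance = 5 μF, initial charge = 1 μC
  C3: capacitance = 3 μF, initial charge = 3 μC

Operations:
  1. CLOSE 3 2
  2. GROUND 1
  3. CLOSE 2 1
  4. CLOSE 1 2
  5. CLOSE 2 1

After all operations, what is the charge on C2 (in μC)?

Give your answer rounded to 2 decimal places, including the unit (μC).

Answer: 2.08 μC

Derivation:
Initial: C1(1μF, Q=5μC, V=5.00V), C2(5μF, Q=1μC, V=0.20V), C3(3μF, Q=3μC, V=1.00V)
Op 1: CLOSE 3-2: Q_total=4.00, C_total=8.00, V=0.50; Q3=1.50, Q2=2.50; dissipated=0.600
Op 2: GROUND 1: Q1=0; energy lost=12.500
Op 3: CLOSE 2-1: Q_total=2.50, C_total=6.00, V=0.42; Q2=2.08, Q1=0.42; dissipated=0.104
Op 4: CLOSE 1-2: Q_total=2.50, C_total=6.00, V=0.42; Q1=0.42, Q2=2.08; dissipated=0.000
Op 5: CLOSE 2-1: Q_total=2.50, C_total=6.00, V=0.42; Q2=2.08, Q1=0.42; dissipated=0.000
Final charges: Q1=0.42, Q2=2.08, Q3=1.50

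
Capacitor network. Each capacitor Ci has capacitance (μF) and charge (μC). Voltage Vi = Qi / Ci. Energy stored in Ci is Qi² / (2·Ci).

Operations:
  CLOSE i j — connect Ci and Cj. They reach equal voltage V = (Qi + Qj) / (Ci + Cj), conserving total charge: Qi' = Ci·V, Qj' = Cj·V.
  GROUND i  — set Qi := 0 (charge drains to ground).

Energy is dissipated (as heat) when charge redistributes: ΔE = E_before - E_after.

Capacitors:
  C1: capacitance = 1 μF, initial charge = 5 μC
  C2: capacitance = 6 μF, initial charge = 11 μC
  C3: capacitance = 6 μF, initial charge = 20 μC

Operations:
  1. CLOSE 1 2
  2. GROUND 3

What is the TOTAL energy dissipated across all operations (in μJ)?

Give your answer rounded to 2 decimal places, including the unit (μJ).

Answer: 37.63 μJ

Derivation:
Initial: C1(1μF, Q=5μC, V=5.00V), C2(6μF, Q=11μC, V=1.83V), C3(6μF, Q=20μC, V=3.33V)
Op 1: CLOSE 1-2: Q_total=16.00, C_total=7.00, V=2.29; Q1=2.29, Q2=13.71; dissipated=4.298
Op 2: GROUND 3: Q3=0; energy lost=33.333
Total dissipated: 37.631 μJ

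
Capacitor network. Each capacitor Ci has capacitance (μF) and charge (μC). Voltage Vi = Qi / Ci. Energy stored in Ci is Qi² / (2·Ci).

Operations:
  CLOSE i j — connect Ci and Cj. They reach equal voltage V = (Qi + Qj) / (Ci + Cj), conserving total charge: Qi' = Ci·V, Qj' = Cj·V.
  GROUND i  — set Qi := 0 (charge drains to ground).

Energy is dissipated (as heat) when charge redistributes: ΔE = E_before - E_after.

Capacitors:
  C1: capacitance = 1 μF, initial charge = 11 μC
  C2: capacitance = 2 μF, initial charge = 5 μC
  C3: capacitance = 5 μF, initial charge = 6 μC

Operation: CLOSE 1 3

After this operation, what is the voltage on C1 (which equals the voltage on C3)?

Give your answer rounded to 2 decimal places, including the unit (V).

Answer: 2.83 V

Derivation:
Initial: C1(1μF, Q=11μC, V=11.00V), C2(2μF, Q=5μC, V=2.50V), C3(5μF, Q=6μC, V=1.20V)
Op 1: CLOSE 1-3: Q_total=17.00, C_total=6.00, V=2.83; Q1=2.83, Q3=14.17; dissipated=40.017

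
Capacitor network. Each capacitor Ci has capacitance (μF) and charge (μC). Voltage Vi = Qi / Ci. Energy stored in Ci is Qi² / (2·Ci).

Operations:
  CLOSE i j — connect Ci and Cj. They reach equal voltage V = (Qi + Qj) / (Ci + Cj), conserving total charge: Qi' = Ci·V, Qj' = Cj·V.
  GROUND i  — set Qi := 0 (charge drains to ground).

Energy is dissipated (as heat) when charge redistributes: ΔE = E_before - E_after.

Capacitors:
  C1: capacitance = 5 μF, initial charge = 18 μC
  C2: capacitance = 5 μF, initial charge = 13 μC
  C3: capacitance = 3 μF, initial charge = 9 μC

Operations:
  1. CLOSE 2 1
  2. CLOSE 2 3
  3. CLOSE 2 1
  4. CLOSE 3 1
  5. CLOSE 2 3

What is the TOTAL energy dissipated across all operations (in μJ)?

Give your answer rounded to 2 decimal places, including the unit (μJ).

Answer: 1.26 μJ

Derivation:
Initial: C1(5μF, Q=18μC, V=3.60V), C2(5μF, Q=13μC, V=2.60V), C3(3μF, Q=9μC, V=3.00V)
Op 1: CLOSE 2-1: Q_total=31.00, C_total=10.00, V=3.10; Q2=15.50, Q1=15.50; dissipated=1.250
Op 2: CLOSE 2-3: Q_total=24.50, C_total=8.00, V=3.06; Q2=15.31, Q3=9.19; dissipated=0.009
Op 3: CLOSE 2-1: Q_total=30.81, C_total=10.00, V=3.08; Q2=15.41, Q1=15.41; dissipated=0.002
Op 4: CLOSE 3-1: Q_total=24.59, C_total=8.00, V=3.07; Q3=9.22, Q1=15.37; dissipated=0.000
Op 5: CLOSE 2-3: Q_total=24.63, C_total=8.00, V=3.08; Q2=15.39, Q3=9.24; dissipated=0.000
Total dissipated: 1.262 μJ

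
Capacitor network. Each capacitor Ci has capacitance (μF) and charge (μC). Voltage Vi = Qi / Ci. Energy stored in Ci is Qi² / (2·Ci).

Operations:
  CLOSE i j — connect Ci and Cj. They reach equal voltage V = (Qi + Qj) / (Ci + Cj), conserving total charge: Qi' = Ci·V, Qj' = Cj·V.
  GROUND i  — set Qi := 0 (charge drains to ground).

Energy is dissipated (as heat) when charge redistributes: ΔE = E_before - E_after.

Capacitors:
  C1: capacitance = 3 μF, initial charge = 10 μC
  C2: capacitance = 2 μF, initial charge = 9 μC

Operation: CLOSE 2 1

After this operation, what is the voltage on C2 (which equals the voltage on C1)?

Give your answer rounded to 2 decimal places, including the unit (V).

Initial: C1(3μF, Q=10μC, V=3.33V), C2(2μF, Q=9μC, V=4.50V)
Op 1: CLOSE 2-1: Q_total=19.00, C_total=5.00, V=3.80; Q2=7.60, Q1=11.40; dissipated=0.817

Answer: 3.80 V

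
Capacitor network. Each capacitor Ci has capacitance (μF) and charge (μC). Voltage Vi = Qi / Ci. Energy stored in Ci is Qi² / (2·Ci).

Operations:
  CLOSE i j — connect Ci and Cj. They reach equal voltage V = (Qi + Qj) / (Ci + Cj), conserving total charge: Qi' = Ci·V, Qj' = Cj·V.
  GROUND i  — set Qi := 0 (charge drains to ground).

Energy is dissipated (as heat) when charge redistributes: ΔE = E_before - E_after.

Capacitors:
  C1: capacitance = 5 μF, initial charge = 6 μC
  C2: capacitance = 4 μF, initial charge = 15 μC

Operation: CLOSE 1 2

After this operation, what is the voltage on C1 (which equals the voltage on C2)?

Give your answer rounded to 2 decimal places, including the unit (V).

Initial: C1(5μF, Q=6μC, V=1.20V), C2(4μF, Q=15μC, V=3.75V)
Op 1: CLOSE 1-2: Q_total=21.00, C_total=9.00, V=2.33; Q1=11.67, Q2=9.33; dissipated=7.225

Answer: 2.33 V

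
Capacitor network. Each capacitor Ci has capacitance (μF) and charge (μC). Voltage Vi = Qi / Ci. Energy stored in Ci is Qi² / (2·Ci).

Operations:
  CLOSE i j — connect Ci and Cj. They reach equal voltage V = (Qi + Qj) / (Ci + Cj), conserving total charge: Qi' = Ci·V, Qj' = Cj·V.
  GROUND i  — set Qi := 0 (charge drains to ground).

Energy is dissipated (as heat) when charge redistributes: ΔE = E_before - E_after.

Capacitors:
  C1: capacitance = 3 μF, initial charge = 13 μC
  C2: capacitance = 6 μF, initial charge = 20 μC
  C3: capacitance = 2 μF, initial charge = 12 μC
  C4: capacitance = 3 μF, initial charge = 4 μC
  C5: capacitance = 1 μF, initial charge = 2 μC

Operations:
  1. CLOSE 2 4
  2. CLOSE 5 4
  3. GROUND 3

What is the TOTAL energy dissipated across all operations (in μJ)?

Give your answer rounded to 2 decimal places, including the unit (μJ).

Initial: C1(3μF, Q=13μC, V=4.33V), C2(6μF, Q=20μC, V=3.33V), C3(2μF, Q=12μC, V=6.00V), C4(3μF, Q=4μC, V=1.33V), C5(1μF, Q=2μC, V=2.00V)
Op 1: CLOSE 2-4: Q_total=24.00, C_total=9.00, V=2.67; Q2=16.00, Q4=8.00; dissipated=4.000
Op 2: CLOSE 5-4: Q_total=10.00, C_total=4.00, V=2.50; Q5=2.50, Q4=7.50; dissipated=0.167
Op 3: GROUND 3: Q3=0; energy lost=36.000
Total dissipated: 40.167 μJ

Answer: 40.17 μJ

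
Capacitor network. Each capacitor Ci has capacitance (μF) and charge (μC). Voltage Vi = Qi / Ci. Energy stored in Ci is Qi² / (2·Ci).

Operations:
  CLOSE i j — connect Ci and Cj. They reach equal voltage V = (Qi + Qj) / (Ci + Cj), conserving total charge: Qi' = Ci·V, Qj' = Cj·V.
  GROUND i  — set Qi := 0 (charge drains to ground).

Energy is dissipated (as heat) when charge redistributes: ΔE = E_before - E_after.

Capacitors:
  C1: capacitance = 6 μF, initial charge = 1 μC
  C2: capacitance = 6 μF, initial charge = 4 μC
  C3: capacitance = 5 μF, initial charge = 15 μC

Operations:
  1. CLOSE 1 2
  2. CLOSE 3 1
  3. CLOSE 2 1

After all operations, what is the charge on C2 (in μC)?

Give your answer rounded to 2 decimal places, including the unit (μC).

Initial: C1(6μF, Q=1μC, V=0.17V), C2(6μF, Q=4μC, V=0.67V), C3(5μF, Q=15μC, V=3.00V)
Op 1: CLOSE 1-2: Q_total=5.00, C_total=12.00, V=0.42; Q1=2.50, Q2=2.50; dissipated=0.375
Op 2: CLOSE 3-1: Q_total=17.50, C_total=11.00, V=1.59; Q3=7.95, Q1=9.55; dissipated=9.100
Op 3: CLOSE 2-1: Q_total=12.05, C_total=12.00, V=1.00; Q2=6.02, Q1=6.02; dissipated=2.068
Final charges: Q1=6.02, Q2=6.02, Q3=7.95

Answer: 6.02 μC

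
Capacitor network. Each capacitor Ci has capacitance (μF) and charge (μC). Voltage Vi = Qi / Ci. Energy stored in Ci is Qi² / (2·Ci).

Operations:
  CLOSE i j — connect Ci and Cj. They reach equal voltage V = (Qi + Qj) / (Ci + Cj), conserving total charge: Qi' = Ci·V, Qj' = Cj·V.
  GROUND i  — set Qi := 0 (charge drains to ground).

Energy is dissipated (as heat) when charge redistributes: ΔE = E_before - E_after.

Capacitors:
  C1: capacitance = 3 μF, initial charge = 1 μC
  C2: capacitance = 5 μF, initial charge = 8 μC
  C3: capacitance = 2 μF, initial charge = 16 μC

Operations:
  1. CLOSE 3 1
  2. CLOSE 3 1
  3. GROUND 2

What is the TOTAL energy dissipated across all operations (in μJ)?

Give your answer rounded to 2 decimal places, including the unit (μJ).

Answer: 41.67 μJ

Derivation:
Initial: C1(3μF, Q=1μC, V=0.33V), C2(5μF, Q=8μC, V=1.60V), C3(2μF, Q=16μC, V=8.00V)
Op 1: CLOSE 3-1: Q_total=17.00, C_total=5.00, V=3.40; Q3=6.80, Q1=10.20; dissipated=35.267
Op 2: CLOSE 3-1: Q_total=17.00, C_total=5.00, V=3.40; Q3=6.80, Q1=10.20; dissipated=0.000
Op 3: GROUND 2: Q2=0; energy lost=6.400
Total dissipated: 41.667 μJ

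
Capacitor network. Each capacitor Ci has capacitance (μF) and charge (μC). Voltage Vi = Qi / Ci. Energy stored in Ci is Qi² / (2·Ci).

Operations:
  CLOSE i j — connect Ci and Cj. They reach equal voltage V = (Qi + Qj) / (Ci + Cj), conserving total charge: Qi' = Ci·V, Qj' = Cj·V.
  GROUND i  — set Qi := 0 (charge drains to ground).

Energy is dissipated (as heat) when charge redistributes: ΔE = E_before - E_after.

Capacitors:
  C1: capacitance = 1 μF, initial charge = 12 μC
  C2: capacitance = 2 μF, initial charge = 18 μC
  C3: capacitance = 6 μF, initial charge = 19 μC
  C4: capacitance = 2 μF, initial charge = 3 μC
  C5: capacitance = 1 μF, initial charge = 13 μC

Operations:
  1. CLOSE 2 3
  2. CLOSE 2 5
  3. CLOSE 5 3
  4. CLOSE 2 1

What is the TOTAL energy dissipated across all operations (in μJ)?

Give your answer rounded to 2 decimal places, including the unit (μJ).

Initial: C1(1μF, Q=12μC, V=12.00V), C2(2μF, Q=18μC, V=9.00V), C3(6μF, Q=19μC, V=3.17V), C4(2μF, Q=3μC, V=1.50V), C5(1μF, Q=13μC, V=13.00V)
Op 1: CLOSE 2-3: Q_total=37.00, C_total=8.00, V=4.62; Q2=9.25, Q3=27.75; dissipated=25.521
Op 2: CLOSE 2-5: Q_total=22.25, C_total=3.00, V=7.42; Q2=14.83, Q5=7.42; dissipated=23.380
Op 3: CLOSE 5-3: Q_total=35.17, C_total=7.00, V=5.02; Q5=5.02, Q3=30.14; dissipated=3.340
Op 4: CLOSE 2-1: Q_total=26.83, C_total=3.00, V=8.94; Q2=17.89, Q1=8.94; dissipated=7.002
Total dissipated: 59.243 μJ

Answer: 59.24 μJ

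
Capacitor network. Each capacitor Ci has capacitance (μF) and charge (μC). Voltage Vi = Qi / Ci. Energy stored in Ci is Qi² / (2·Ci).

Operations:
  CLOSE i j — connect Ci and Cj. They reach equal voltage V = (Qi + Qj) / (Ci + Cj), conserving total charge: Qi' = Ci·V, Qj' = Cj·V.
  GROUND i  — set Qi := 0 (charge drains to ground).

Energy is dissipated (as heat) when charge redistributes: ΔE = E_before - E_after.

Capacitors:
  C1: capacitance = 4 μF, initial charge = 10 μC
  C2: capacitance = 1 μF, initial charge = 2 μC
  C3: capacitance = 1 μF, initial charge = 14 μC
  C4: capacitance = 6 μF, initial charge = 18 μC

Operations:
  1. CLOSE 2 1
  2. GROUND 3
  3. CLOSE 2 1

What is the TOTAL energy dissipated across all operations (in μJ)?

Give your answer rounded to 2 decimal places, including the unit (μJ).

Initial: C1(4μF, Q=10μC, V=2.50V), C2(1μF, Q=2μC, V=2.00V), C3(1μF, Q=14μC, V=14.00V), C4(6μF, Q=18μC, V=3.00V)
Op 1: CLOSE 2-1: Q_total=12.00, C_total=5.00, V=2.40; Q2=2.40, Q1=9.60; dissipated=0.100
Op 2: GROUND 3: Q3=0; energy lost=98.000
Op 3: CLOSE 2-1: Q_total=12.00, C_total=5.00, V=2.40; Q2=2.40, Q1=9.60; dissipated=0.000
Total dissipated: 98.100 μJ

Answer: 98.10 μJ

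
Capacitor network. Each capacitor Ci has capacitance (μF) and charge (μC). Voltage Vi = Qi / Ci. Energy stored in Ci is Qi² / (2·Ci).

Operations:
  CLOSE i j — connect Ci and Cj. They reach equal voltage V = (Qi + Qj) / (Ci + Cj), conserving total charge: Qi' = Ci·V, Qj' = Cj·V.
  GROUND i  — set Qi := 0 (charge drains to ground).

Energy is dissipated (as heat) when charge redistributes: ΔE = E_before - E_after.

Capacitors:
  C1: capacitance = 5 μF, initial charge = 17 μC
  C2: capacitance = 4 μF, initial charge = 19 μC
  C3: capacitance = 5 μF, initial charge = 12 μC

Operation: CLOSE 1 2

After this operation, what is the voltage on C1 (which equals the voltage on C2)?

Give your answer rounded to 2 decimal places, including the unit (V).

Answer: 4.00 V

Derivation:
Initial: C1(5μF, Q=17μC, V=3.40V), C2(4μF, Q=19μC, V=4.75V), C3(5μF, Q=12μC, V=2.40V)
Op 1: CLOSE 1-2: Q_total=36.00, C_total=9.00, V=4.00; Q1=20.00, Q2=16.00; dissipated=2.025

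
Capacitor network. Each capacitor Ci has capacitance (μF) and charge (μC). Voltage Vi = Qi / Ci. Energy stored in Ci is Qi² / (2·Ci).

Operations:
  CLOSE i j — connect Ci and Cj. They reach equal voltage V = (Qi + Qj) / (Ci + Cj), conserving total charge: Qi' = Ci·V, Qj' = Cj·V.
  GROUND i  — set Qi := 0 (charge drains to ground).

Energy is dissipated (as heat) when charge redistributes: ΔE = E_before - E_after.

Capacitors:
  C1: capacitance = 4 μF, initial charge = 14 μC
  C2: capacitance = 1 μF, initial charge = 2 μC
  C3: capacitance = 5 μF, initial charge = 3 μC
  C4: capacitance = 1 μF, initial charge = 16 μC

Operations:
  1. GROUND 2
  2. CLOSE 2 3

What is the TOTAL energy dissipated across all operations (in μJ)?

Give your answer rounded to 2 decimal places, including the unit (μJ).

Answer: 2.15 μJ

Derivation:
Initial: C1(4μF, Q=14μC, V=3.50V), C2(1μF, Q=2μC, V=2.00V), C3(5μF, Q=3μC, V=0.60V), C4(1μF, Q=16μC, V=16.00V)
Op 1: GROUND 2: Q2=0; energy lost=2.000
Op 2: CLOSE 2-3: Q_total=3.00, C_total=6.00, V=0.50; Q2=0.50, Q3=2.50; dissipated=0.150
Total dissipated: 2.150 μJ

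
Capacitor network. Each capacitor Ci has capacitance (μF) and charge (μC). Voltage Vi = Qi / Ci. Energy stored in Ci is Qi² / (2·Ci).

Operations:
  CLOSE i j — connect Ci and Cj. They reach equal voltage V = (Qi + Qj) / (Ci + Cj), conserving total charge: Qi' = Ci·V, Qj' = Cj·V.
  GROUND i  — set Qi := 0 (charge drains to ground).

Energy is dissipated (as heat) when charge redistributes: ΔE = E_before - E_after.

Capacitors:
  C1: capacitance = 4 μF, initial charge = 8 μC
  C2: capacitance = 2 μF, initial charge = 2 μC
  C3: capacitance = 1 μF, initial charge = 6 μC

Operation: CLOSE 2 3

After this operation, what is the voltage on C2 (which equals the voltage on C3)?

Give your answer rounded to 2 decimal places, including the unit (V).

Initial: C1(4μF, Q=8μC, V=2.00V), C2(2μF, Q=2μC, V=1.00V), C3(1μF, Q=6μC, V=6.00V)
Op 1: CLOSE 2-3: Q_total=8.00, C_total=3.00, V=2.67; Q2=5.33, Q3=2.67; dissipated=8.333

Answer: 2.67 V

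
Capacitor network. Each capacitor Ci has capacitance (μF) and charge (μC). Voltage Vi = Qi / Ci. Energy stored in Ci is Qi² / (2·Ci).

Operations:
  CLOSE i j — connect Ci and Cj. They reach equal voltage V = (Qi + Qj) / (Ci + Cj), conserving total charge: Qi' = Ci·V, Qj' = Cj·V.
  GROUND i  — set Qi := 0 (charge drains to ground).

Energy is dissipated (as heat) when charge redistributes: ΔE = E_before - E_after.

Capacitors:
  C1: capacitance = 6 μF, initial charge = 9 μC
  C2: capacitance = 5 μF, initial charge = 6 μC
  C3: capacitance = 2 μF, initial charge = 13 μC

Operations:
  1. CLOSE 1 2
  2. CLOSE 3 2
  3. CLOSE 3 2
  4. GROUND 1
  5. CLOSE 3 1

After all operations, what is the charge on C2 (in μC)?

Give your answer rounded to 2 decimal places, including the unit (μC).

Answer: 14.16 μC

Derivation:
Initial: C1(6μF, Q=9μC, V=1.50V), C2(5μF, Q=6μC, V=1.20V), C3(2μF, Q=13μC, V=6.50V)
Op 1: CLOSE 1-2: Q_total=15.00, C_total=11.00, V=1.36; Q1=8.18, Q2=6.82; dissipated=0.123
Op 2: CLOSE 3-2: Q_total=19.82, C_total=7.00, V=2.83; Q3=5.66, Q2=14.16; dissipated=18.844
Op 3: CLOSE 3-2: Q_total=19.82, C_total=7.00, V=2.83; Q3=5.66, Q2=14.16; dissipated=0.000
Op 4: GROUND 1: Q1=0; energy lost=5.579
Op 5: CLOSE 3-1: Q_total=5.66, C_total=8.00, V=0.71; Q3=1.42, Q1=4.25; dissipated=6.012
Final charges: Q1=4.25, Q2=14.16, Q3=1.42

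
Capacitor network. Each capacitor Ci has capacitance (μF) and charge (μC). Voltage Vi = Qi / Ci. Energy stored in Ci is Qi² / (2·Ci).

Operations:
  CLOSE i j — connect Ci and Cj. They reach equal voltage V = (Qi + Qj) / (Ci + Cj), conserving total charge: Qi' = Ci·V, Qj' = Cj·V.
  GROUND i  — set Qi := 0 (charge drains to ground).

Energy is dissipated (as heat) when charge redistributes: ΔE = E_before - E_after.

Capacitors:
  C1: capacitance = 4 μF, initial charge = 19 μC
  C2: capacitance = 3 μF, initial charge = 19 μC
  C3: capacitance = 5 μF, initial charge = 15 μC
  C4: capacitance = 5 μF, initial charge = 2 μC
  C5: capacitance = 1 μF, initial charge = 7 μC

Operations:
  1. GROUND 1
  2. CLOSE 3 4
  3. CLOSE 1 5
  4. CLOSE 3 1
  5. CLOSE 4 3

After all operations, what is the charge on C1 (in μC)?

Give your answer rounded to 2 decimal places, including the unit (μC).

Initial: C1(4μF, Q=19μC, V=4.75V), C2(3μF, Q=19μC, V=6.33V), C3(5μF, Q=15μC, V=3.00V), C4(5μF, Q=2μC, V=0.40V), C5(1μF, Q=7μC, V=7.00V)
Op 1: GROUND 1: Q1=0; energy lost=45.125
Op 2: CLOSE 3-4: Q_total=17.00, C_total=10.00, V=1.70; Q3=8.50, Q4=8.50; dissipated=8.450
Op 3: CLOSE 1-5: Q_total=7.00, C_total=5.00, V=1.40; Q1=5.60, Q5=1.40; dissipated=19.600
Op 4: CLOSE 3-1: Q_total=14.10, C_total=9.00, V=1.57; Q3=7.83, Q1=6.27; dissipated=0.100
Op 5: CLOSE 4-3: Q_total=16.33, C_total=10.00, V=1.63; Q4=8.17, Q3=8.17; dissipated=0.022
Final charges: Q1=6.27, Q2=19.00, Q3=8.17, Q4=8.17, Q5=1.40

Answer: 6.27 μC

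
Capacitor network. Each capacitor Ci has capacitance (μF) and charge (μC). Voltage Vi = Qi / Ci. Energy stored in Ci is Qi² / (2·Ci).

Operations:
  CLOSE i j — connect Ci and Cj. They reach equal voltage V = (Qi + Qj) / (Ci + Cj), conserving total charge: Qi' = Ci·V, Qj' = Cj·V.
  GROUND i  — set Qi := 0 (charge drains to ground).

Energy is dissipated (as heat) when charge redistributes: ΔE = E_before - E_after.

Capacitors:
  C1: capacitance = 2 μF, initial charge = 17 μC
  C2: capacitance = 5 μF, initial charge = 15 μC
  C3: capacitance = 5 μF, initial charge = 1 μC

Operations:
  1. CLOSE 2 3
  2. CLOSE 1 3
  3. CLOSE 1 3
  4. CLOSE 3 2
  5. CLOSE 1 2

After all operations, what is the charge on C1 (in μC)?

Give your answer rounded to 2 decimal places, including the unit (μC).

Initial: C1(2μF, Q=17μC, V=8.50V), C2(5μF, Q=15μC, V=3.00V), C3(5μF, Q=1μC, V=0.20V)
Op 1: CLOSE 2-3: Q_total=16.00, C_total=10.00, V=1.60; Q2=8.00, Q3=8.00; dissipated=9.800
Op 2: CLOSE 1-3: Q_total=25.00, C_total=7.00, V=3.57; Q1=7.14, Q3=17.86; dissipated=34.007
Op 3: CLOSE 1-3: Q_total=25.00, C_total=7.00, V=3.57; Q1=7.14, Q3=17.86; dissipated=0.000
Op 4: CLOSE 3-2: Q_total=25.86, C_total=10.00, V=2.59; Q3=12.93, Q2=12.93; dissipated=4.858
Op 5: CLOSE 1-2: Q_total=20.07, C_total=7.00, V=2.87; Q1=5.73, Q2=14.34; dissipated=0.694
Final charges: Q1=5.73, Q2=14.34, Q3=12.93

Answer: 5.73 μC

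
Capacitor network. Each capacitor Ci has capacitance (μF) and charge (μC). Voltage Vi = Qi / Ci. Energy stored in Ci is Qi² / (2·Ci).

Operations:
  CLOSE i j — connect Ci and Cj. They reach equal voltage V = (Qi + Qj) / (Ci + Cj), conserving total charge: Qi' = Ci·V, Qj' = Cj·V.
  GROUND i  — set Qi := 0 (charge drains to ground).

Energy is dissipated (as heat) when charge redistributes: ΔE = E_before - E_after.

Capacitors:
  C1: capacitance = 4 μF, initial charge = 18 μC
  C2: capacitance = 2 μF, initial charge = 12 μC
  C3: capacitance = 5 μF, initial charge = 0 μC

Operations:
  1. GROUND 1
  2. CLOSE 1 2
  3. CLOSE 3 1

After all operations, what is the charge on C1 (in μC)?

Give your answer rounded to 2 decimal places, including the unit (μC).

Answer: 3.56 μC

Derivation:
Initial: C1(4μF, Q=18μC, V=4.50V), C2(2μF, Q=12μC, V=6.00V), C3(5μF, Q=0μC, V=0.00V)
Op 1: GROUND 1: Q1=0; energy lost=40.500
Op 2: CLOSE 1-2: Q_total=12.00, C_total=6.00, V=2.00; Q1=8.00, Q2=4.00; dissipated=24.000
Op 3: CLOSE 3-1: Q_total=8.00, C_total=9.00, V=0.89; Q3=4.44, Q1=3.56; dissipated=4.444
Final charges: Q1=3.56, Q2=4.00, Q3=4.44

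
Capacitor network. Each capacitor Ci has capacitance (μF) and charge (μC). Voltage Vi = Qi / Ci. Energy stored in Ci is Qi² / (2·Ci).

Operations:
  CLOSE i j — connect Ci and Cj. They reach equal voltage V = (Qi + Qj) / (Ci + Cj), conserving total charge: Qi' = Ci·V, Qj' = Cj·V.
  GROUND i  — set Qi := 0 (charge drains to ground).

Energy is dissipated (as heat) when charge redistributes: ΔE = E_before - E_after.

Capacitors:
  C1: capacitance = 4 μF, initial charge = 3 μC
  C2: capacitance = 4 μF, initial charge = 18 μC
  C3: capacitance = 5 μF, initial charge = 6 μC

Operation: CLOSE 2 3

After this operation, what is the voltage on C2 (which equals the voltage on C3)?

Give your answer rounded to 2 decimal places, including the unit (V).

Initial: C1(4μF, Q=3μC, V=0.75V), C2(4μF, Q=18μC, V=4.50V), C3(5μF, Q=6μC, V=1.20V)
Op 1: CLOSE 2-3: Q_total=24.00, C_total=9.00, V=2.67; Q2=10.67, Q3=13.33; dissipated=12.100

Answer: 2.67 V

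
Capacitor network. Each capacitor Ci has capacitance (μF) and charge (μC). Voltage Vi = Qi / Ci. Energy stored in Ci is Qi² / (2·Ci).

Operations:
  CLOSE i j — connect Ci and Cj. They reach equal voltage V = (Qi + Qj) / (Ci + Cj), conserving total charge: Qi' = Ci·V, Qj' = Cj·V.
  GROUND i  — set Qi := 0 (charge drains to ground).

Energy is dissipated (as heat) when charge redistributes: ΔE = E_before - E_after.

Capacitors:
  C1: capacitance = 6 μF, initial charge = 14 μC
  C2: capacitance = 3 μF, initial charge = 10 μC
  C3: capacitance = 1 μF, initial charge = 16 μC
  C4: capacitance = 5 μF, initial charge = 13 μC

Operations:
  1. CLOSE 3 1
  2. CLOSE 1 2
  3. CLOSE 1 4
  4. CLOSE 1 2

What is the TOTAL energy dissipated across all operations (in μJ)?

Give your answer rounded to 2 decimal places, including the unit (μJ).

Answer: 83.89 μJ

Derivation:
Initial: C1(6μF, Q=14μC, V=2.33V), C2(3μF, Q=10μC, V=3.33V), C3(1μF, Q=16μC, V=16.00V), C4(5μF, Q=13μC, V=2.60V)
Op 1: CLOSE 3-1: Q_total=30.00, C_total=7.00, V=4.29; Q3=4.29, Q1=25.71; dissipated=80.048
Op 2: CLOSE 1-2: Q_total=35.71, C_total=9.00, V=3.97; Q1=23.81, Q2=11.90; dissipated=0.907
Op 3: CLOSE 1-4: Q_total=36.81, C_total=11.00, V=3.35; Q1=20.08, Q4=16.73; dissipated=2.553
Op 4: CLOSE 1-2: Q_total=31.98, C_total=9.00, V=3.55; Q1=21.32, Q2=10.66; dissipated=0.387
Total dissipated: 83.894 μJ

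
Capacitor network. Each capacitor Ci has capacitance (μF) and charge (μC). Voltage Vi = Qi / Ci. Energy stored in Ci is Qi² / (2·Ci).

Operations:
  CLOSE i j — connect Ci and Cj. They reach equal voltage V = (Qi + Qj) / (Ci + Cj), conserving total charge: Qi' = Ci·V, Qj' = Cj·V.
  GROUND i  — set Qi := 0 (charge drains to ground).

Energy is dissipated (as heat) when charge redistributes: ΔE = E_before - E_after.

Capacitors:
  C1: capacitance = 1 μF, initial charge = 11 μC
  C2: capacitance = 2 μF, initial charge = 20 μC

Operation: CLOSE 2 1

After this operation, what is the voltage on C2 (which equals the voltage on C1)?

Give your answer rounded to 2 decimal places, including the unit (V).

Initial: C1(1μF, Q=11μC, V=11.00V), C2(2μF, Q=20μC, V=10.00V)
Op 1: CLOSE 2-1: Q_total=31.00, C_total=3.00, V=10.33; Q2=20.67, Q1=10.33; dissipated=0.333

Answer: 10.33 V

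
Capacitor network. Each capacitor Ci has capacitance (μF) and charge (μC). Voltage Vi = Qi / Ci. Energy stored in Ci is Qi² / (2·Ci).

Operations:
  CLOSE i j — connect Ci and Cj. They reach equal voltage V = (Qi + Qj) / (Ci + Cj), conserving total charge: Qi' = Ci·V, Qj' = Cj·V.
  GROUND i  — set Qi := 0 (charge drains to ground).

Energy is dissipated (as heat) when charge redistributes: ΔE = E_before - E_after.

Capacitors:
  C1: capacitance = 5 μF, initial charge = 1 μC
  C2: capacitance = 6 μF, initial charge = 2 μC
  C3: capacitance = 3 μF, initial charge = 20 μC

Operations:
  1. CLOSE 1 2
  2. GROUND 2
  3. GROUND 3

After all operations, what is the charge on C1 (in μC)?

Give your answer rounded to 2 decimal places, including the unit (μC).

Answer: 1.36 μC

Derivation:
Initial: C1(5μF, Q=1μC, V=0.20V), C2(6μF, Q=2μC, V=0.33V), C3(3μF, Q=20μC, V=6.67V)
Op 1: CLOSE 1-2: Q_total=3.00, C_total=11.00, V=0.27; Q1=1.36, Q2=1.64; dissipated=0.024
Op 2: GROUND 2: Q2=0; energy lost=0.223
Op 3: GROUND 3: Q3=0; energy lost=66.667
Final charges: Q1=1.36, Q2=0.00, Q3=0.00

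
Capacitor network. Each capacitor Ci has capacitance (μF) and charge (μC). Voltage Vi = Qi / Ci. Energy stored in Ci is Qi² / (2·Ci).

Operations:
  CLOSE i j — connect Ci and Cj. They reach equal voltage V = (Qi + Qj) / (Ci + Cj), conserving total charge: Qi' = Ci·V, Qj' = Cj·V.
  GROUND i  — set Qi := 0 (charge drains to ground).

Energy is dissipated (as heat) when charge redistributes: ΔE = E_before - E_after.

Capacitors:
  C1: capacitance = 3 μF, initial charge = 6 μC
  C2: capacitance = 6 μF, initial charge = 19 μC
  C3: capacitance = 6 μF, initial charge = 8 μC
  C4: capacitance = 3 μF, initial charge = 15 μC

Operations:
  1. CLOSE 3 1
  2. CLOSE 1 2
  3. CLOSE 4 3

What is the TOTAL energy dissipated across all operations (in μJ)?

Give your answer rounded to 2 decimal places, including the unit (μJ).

Answer: 14.90 μJ

Derivation:
Initial: C1(3μF, Q=6μC, V=2.00V), C2(6μF, Q=19μC, V=3.17V), C3(6μF, Q=8μC, V=1.33V), C4(3μF, Q=15μC, V=5.00V)
Op 1: CLOSE 3-1: Q_total=14.00, C_total=9.00, V=1.56; Q3=9.33, Q1=4.67; dissipated=0.444
Op 2: CLOSE 1-2: Q_total=23.67, C_total=9.00, V=2.63; Q1=7.89, Q2=15.78; dissipated=2.596
Op 3: CLOSE 4-3: Q_total=24.33, C_total=9.00, V=2.70; Q4=8.11, Q3=16.22; dissipated=11.864
Total dissipated: 14.904 μJ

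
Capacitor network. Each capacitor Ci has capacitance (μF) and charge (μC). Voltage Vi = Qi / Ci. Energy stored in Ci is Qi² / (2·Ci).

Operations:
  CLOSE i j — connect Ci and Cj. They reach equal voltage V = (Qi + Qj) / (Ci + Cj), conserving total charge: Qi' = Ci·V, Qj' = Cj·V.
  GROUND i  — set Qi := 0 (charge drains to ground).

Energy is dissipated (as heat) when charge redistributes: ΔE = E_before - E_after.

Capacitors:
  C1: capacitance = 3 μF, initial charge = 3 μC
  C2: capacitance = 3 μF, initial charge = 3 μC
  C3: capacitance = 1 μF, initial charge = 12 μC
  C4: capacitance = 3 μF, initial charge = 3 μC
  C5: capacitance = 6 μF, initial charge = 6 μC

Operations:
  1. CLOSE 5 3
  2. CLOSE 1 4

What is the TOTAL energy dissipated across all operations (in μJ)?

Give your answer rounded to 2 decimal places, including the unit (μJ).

Answer: 51.86 μJ

Derivation:
Initial: C1(3μF, Q=3μC, V=1.00V), C2(3μF, Q=3μC, V=1.00V), C3(1μF, Q=12μC, V=12.00V), C4(3μF, Q=3μC, V=1.00V), C5(6μF, Q=6μC, V=1.00V)
Op 1: CLOSE 5-3: Q_total=18.00, C_total=7.00, V=2.57; Q5=15.43, Q3=2.57; dissipated=51.857
Op 2: CLOSE 1-4: Q_total=6.00, C_total=6.00, V=1.00; Q1=3.00, Q4=3.00; dissipated=0.000
Total dissipated: 51.857 μJ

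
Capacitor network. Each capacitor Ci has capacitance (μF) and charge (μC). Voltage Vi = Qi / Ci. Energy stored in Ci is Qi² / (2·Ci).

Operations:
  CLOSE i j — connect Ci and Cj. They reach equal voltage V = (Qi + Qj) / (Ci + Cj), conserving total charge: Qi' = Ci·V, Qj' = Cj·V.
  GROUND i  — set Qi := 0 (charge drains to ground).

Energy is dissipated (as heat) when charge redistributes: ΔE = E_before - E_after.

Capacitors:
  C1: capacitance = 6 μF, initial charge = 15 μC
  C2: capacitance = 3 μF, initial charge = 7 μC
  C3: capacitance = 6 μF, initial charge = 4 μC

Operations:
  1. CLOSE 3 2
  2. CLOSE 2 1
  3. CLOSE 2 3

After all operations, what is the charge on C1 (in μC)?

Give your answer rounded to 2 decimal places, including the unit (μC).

Initial: C1(6μF, Q=15μC, V=2.50V), C2(3μF, Q=7μC, V=2.33V), C3(6μF, Q=4μC, V=0.67V)
Op 1: CLOSE 3-2: Q_total=11.00, C_total=9.00, V=1.22; Q3=7.33, Q2=3.67; dissipated=2.778
Op 2: CLOSE 2-1: Q_total=18.67, C_total=9.00, V=2.07; Q2=6.22, Q1=12.44; dissipated=1.633
Op 3: CLOSE 2-3: Q_total=13.56, C_total=9.00, V=1.51; Q2=4.52, Q3=9.04; dissipated=0.726
Final charges: Q1=12.44, Q2=4.52, Q3=9.04

Answer: 12.44 μC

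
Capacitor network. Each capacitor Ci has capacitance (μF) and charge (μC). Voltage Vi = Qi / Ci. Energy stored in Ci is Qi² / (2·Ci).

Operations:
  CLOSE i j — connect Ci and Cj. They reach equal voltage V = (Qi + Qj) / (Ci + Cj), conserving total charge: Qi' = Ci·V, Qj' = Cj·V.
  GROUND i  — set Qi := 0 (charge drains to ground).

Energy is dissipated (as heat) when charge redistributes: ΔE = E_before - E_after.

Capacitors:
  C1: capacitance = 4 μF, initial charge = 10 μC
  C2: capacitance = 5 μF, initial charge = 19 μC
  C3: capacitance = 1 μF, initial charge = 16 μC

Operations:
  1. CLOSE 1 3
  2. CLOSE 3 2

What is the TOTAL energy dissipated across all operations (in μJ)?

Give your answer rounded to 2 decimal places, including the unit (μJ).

Initial: C1(4μF, Q=10μC, V=2.50V), C2(5μF, Q=19μC, V=3.80V), C3(1μF, Q=16μC, V=16.00V)
Op 1: CLOSE 1-3: Q_total=26.00, C_total=5.00, V=5.20; Q1=20.80, Q3=5.20; dissipated=72.900
Op 2: CLOSE 3-2: Q_total=24.20, C_total=6.00, V=4.03; Q3=4.03, Q2=20.17; dissipated=0.817
Total dissipated: 73.717 μJ

Answer: 73.72 μJ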